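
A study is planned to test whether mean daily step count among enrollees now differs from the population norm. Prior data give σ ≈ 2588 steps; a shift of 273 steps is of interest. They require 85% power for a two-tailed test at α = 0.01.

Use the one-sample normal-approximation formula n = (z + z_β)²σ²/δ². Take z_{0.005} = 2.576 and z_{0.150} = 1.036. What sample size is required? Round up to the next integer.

n = (z_{α/2} + z_β)² · σ² / δ²
  = (2.576 + 1.036)² · 2588² / 273²
  = 13.0465 · 6697744 / 74529
  = 1172.46
Round up → n = 1173.

n = 1173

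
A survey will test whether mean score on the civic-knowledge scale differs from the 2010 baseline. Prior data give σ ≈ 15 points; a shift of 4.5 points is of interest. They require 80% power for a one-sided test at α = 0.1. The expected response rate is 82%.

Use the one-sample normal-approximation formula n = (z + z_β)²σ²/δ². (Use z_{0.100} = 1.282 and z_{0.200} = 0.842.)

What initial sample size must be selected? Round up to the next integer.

n = 62

n = (z_α + z_β)² · σ² / δ²
  = (1.282 + 0.842)² · 15² / 4.5²
  = 4.5114 · 225 / 20.25
  = 50.13
Adjust for 82% response: 50.13 / 0.82 = 61.13.
Round up → n = 62.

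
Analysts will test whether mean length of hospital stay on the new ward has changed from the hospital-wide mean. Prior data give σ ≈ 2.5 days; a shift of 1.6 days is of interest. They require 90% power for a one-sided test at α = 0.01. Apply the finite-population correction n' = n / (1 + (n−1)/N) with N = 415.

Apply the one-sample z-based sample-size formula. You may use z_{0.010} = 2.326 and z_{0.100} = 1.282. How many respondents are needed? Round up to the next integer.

n = (z_α + z_β)² · σ² / δ²
  = (2.326 + 1.282)² · 2.5² / 1.6²
  = 13.0177 · 6.25 / 2.56
  = 31.78
Finite-population correction (N = 415): 31.78 / (1 + (31.78 − 1)/415) = 29.59.
Round up → n = 30.

n = 30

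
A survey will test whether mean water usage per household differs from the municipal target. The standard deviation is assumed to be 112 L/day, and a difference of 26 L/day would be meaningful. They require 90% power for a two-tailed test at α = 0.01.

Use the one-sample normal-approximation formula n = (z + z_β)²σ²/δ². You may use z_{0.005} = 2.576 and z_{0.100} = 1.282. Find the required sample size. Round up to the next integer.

n = (z_{α/2} + z_β)² · σ² / δ²
  = (2.576 + 1.282)² · 112² / 26²
  = 14.8842 · 12544 / 676
  = 276.19
Round up → n = 277.

n = 277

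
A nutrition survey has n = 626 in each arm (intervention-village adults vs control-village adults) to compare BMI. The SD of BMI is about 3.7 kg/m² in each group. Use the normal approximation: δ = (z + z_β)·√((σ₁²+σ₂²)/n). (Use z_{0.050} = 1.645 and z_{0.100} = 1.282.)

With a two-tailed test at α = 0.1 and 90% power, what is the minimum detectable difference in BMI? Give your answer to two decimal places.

δ = (z_{α/2} + z_β) · √((σ₁²+σ₂²)/n)
  = (1.645 + 1.282) · √(27.38/626)
  = 2.927 · √0.04374
  = 2.927 · 0.2091
  = 0.6121

Minimum detectable difference ≈ 0.61 kg/m²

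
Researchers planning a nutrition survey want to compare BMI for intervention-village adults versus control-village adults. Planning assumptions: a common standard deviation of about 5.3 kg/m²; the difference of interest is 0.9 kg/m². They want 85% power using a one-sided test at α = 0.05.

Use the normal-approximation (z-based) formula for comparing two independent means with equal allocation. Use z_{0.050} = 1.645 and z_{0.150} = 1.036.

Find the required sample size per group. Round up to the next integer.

n = (z_α + z_β)² · (σ₁² + σ₂²) / δ²
  = (1.645 + 1.036)² · (2·5.3² = 56.18) / 0.9²
  = 7.1878 · 56.18 / 0.81
  = 498.53
Round up → n = 499 per group.

n = 499 per group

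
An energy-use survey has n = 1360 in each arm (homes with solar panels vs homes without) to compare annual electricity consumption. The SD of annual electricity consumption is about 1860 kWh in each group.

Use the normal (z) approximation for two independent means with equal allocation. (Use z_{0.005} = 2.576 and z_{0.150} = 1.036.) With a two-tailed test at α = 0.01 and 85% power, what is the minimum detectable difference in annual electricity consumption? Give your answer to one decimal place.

Minimum detectable difference ≈ 257.6 kWh

δ = (z_{α/2} + z_β) · √((σ₁²+σ₂²)/n)
  = (2.576 + 1.036) · √(6919200/1360)
  = 3.612 · √5087.6
  = 3.612 · 71.3277
  = 257.6358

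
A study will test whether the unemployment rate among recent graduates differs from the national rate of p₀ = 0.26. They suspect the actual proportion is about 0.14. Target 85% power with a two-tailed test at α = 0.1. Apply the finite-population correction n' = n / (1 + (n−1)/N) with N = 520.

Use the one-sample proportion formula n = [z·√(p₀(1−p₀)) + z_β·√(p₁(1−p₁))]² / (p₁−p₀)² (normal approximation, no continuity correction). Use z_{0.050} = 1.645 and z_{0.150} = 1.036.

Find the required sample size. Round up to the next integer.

n = 71

n = [z_{α/2}·√(p₀q₀) + z_β·√(p₁q₁)]² / (p₁ − p₀)²
  = [1.645·√(0.26·0.74) + 1.036·√(0.14·0.86)]² / (-0.12)²
  = [1.645·0.4386 + 1.036·0.3470]² / 0.0144
  = [1.0810]² / 0.0144
  = 81.15
Finite-population correction (N = 520): 81.15 / (1 + (81.15 − 1)/520) = 70.32.
Round up → n = 71.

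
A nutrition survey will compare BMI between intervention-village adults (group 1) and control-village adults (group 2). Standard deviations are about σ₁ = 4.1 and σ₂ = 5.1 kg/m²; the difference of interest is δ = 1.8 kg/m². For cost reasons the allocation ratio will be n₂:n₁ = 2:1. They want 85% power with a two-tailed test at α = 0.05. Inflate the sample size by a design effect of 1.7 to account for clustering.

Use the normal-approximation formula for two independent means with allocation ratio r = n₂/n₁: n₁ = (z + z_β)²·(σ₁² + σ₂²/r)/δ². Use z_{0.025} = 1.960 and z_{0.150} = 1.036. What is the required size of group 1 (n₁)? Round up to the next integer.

n₁ = 141

n₁ = (z_{α/2} + z_β)² · (σ₁² + σ₂²/r) / δ²
   = (1.960 + 1.036)² · (4.1² + 5.1²/2) / 1.8²
   = 8.9760 · (16.81 + 13.005) / 3.24
   = 8.9760 · 29.815 / 3.24
   = 82.60
Design effect: 1.7 × 82.60 = 140.42.
Round up → n₁ = 141; n₂ = r·n₁ = 2 × 141 = 282.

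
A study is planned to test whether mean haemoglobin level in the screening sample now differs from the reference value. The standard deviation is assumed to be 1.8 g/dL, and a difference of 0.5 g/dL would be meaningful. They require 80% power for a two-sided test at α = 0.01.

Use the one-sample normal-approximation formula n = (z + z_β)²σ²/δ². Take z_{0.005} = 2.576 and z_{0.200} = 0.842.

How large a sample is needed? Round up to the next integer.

n = 152

n = (z_{α/2} + z_β)² · σ² / δ²
  = (2.576 + 0.842)² · 1.8² / 0.5²
  = 11.6827 · 3.24 / 0.25
  = 151.41
Round up → n = 152.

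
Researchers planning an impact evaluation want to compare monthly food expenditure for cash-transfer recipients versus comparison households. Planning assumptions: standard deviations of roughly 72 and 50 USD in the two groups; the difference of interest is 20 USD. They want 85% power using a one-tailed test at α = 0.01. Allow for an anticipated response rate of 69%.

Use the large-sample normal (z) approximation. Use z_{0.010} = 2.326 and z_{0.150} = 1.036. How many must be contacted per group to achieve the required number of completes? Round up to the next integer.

n = (z_α + z_β)² · (σ₁² + σ₂²) / δ²
  = (2.326 + 1.036)² · (72² + 50² = 7684) / 20²
  = 11.3030 · 7684 / 400
  = 217.13
Adjust for 69% response: 217.13 / 0.69 = 314.68.
Round up → n = 315 per group.

n = 315 per group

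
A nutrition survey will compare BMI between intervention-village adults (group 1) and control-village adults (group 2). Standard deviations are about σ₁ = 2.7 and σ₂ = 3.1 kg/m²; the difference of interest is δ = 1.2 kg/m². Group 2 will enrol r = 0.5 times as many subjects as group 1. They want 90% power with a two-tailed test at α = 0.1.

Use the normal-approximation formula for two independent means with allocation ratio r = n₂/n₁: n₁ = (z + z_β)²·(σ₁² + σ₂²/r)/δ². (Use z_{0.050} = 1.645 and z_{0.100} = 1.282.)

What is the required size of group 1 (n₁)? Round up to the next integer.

n₁ = 158

n₁ = (z_{α/2} + z_β)² · (σ₁² + σ₂²/r) / δ²
   = (1.645 + 1.282)² · (2.7² + 3.1²/0.5) / 1.2²
   = 8.5673 · (7.29 + 19.22) / 1.44
   = 8.5673 · 26.51 / 1.44
   = 157.72
Round up → n₁ = 158; n₂ = r·n₁ = 0.5 × 158 = 79.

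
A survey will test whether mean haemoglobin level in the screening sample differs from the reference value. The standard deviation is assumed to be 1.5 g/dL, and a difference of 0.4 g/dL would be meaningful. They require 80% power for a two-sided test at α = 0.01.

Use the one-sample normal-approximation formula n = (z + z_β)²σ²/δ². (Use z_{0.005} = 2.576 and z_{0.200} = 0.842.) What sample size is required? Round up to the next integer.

n = (z_{α/2} + z_β)² · σ² / δ²
  = (2.576 + 0.842)² · 1.5² / 0.4²
  = 11.6827 · 2.25 / 0.16
  = 164.29
Round up → n = 165.

n = 165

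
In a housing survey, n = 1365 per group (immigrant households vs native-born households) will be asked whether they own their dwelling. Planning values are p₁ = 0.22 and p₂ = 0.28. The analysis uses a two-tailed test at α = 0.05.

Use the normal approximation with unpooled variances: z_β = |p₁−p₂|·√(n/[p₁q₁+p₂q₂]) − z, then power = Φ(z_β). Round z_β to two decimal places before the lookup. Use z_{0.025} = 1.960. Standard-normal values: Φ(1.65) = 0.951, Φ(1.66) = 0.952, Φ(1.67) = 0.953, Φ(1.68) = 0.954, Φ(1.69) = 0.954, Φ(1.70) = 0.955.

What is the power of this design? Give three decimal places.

z_β = |p₁−p₂|·√(n/[p₁q₁+p₂q₂]) − z_{α/2}
    = 0.06 · √(1365/0.3732) − 1.960
    = 0.06 · 60.4777 − 1.960
    = 3.6287 − 1.960 = 1.6687 → 1.67
Power = Φ(1.67) = 0.953.

Power ≈ 0.953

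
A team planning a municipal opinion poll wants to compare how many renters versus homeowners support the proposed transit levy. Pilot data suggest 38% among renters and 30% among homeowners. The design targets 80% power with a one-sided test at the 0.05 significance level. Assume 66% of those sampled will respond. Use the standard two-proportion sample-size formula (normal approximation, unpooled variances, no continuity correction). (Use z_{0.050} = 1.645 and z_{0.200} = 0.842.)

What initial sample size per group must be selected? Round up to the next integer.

n = (z_α + z_β)² · [p₁(1−p₁) + p₂(1−p₂)] / (p₁ − p₂)²
  = (1.645 + 0.842)² · (0.38·0.62 + 0.30·0.70) / (0.08)²
  = (2.487)² · (0.2356 + 0.2100) / 0.0064
  = 6.1852 · 0.4456 / 0.0064
  = 430.64
Adjust for 66% response: 430.64 / 0.66 = 652.49.
Round up → n = 653 per group.

n = 653 per group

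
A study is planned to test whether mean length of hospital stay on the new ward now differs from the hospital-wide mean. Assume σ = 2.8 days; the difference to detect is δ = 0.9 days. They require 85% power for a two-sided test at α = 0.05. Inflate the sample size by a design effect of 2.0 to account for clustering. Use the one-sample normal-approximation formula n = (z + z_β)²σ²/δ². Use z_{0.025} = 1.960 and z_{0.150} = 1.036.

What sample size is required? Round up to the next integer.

n = 174

n = (z_{α/2} + z_β)² · σ² / δ²
  = (1.960 + 1.036)² · 2.8² / 0.9²
  = 8.9760 · 7.84 / 0.81
  = 86.88
Design effect: 2.0 × 86.88 = 173.76.
Round up → n = 174.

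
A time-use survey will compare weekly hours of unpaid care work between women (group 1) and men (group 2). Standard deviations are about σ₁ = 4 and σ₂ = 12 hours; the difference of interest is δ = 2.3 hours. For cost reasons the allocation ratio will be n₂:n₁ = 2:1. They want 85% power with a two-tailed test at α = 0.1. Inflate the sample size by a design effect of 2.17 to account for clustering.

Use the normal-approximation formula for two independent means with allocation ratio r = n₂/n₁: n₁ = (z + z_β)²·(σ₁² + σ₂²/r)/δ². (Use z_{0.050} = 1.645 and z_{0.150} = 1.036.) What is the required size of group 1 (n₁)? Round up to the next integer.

n₁ = 260

n₁ = (z_{α/2} + z_β)² · (σ₁² + σ₂²/r) / δ²
   = (1.645 + 1.036)² · (4² + 12²/2) / 2.3²
   = 7.1878 · (16 + 72) / 5.29
   = 7.1878 · 88 / 5.29
   = 119.57
Design effect: 2.17 × 119.57 = 259.47.
Round up → n₁ = 260; n₂ = r·n₁ = 2 × 260 = 520.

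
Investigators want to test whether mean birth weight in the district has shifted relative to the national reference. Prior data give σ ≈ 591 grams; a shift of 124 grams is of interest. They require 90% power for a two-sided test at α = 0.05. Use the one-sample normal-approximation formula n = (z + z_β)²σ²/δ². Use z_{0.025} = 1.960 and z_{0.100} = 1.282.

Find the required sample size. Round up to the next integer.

n = 239

n = (z_{α/2} + z_β)² · σ² / δ²
  = (1.960 + 1.282)² · 591² / 124²
  = 10.5106 · 349281 / 15376
  = 238.76
Round up → n = 239.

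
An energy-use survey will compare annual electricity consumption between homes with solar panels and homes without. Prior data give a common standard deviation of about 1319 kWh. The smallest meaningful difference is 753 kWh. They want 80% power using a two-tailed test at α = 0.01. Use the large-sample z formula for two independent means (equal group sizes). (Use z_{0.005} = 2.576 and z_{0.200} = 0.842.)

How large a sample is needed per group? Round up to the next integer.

n = (z_{α/2} + z_β)² · (σ₁² + σ₂²) / δ²
  = (2.576 + 0.842)² · (2·1319² = 3479522) / 753²
  = 11.6827 · 3479522 / 567009
  = 71.69
Round up → n = 72 per group.

n = 72 per group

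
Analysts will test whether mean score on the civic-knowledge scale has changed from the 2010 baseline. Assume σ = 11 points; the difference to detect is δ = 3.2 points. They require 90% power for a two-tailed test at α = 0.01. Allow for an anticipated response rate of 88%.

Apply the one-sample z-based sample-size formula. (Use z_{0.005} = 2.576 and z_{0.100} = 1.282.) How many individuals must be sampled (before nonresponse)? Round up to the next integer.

n = 200

n = (z_{α/2} + z_β)² · σ² / δ²
  = (2.576 + 1.282)² · 11² / 3.2²
  = 14.8842 · 121 / 10.24
  = 175.88
Adjust for 88% response: 175.88 / 0.88 = 199.86.
Round up → n = 200.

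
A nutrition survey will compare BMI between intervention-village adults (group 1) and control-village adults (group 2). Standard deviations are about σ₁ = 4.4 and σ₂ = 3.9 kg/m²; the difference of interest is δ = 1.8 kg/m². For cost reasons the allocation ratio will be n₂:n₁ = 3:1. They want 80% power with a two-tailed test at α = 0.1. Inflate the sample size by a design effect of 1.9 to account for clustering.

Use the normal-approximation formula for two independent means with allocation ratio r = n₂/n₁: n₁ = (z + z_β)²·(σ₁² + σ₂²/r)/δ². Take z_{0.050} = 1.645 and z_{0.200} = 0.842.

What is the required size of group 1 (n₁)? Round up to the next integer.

n₁ = 89

n₁ = (z_{α/2} + z_β)² · (σ₁² + σ₂²/r) / δ²
   = (1.645 + 0.842)² · (4.4² + 3.9²/3) / 1.8²
   = 6.1852 · (19.36 + 5.07) / 3.24
   = 6.1852 · 24.43 / 3.24
   = 46.64
Design effect: 1.9 × 46.64 = 88.61.
Round up → n₁ = 89; n₂ = r·n₁ = 3 × 89 = 267.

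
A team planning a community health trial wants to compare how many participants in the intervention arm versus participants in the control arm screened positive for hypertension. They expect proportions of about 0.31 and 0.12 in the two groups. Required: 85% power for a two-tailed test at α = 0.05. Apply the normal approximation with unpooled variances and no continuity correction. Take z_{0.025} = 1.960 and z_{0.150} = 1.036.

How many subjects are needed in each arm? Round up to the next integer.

n = (z_{α/2} + z_β)² · [p₁(1−p₁) + p₂(1−p₂)] / (p₁ − p₂)²
  = (1.960 + 1.036)² · (0.31·0.69 + 0.12·0.88) / (0.19)²
  = (2.996)² · (0.2139 + 0.1056) / 0.0361
  = 8.9760 · 0.3195 / 0.0361
  = 79.44
Round up → n = 80 per group.

n = 80 per group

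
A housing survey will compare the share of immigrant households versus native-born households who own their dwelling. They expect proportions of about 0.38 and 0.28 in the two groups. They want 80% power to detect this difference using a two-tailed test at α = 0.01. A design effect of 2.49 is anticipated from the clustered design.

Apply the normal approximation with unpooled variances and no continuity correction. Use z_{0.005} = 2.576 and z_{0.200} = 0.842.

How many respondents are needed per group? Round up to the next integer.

n = 1272 per group

n = (z_{α/2} + z_β)² · [p₁(1−p₁) + p₂(1−p₂)] / (p₁ − p₂)²
  = (2.576 + 0.842)² · (0.38·0.62 + 0.28·0.72) / (0.10)²
  = (3.418)² · (0.2356 + 0.2016) / 0.0100
  = 11.6827 · 0.4372 / 0.0100
  = 510.77
Design effect: 2.49 × 510.77 = 1271.81.
Round up → n = 1272 per group.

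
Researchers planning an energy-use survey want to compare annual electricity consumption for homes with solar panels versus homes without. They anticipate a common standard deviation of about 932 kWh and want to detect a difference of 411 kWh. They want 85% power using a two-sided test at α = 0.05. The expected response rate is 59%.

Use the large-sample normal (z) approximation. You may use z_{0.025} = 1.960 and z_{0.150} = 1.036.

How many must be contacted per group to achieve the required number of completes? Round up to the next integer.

n = (z_{α/2} + z_β)² · (σ₁² + σ₂²) / δ²
  = (1.960 + 1.036)² · (2·932² = 1737248) / 411²
  = 8.9760 · 1737248 / 168921
  = 92.31
Adjust for 59% response: 92.31 / 0.59 = 156.46.
Round up → n = 157 per group.

n = 157 per group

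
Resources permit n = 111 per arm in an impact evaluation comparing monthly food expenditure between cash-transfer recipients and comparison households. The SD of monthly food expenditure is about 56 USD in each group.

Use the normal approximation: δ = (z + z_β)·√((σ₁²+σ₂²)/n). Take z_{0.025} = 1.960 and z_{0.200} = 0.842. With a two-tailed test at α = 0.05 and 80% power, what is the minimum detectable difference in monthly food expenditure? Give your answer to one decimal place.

δ = (z_{α/2} + z_β) · √((σ₁²+σ₂²)/n)
  = (1.960 + 0.842) · √(6272/111)
  = 2.802 · √56.5045
  = 2.802 · 7.5169
  = 21.0625

Minimum detectable difference ≈ 21.1 USD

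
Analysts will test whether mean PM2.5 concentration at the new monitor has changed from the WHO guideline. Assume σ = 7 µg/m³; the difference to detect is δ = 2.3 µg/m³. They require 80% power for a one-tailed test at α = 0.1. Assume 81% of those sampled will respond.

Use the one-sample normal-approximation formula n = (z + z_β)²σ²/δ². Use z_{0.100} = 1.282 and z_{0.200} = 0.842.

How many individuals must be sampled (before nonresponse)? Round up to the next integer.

n = 52

n = (z_α + z_β)² · σ² / δ²
  = (1.282 + 0.842)² · 7² / 2.3²
  = 4.5114 · 49 / 5.29
  = 41.79
Adjust for 81% response: 41.79 / 0.81 = 51.59.
Round up → n = 52.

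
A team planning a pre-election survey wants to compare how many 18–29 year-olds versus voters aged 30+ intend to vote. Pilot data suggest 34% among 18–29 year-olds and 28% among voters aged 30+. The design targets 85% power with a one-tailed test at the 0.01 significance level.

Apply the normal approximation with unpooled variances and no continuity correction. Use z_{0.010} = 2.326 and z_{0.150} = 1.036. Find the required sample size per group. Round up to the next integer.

n = 1338 per group

n = (z_α + z_β)² · [p₁(1−p₁) + p₂(1−p₂)] / (p₁ − p₂)²
  = (2.326 + 1.036)² · (0.34·0.66 + 0.28·0.72) / (0.06)²
  = (3.362)² · (0.2244 + 0.2016) / 0.0036
  = 11.3030 · 0.4260 / 0.0036
  = 1337.53
Round up → n = 1338 per group.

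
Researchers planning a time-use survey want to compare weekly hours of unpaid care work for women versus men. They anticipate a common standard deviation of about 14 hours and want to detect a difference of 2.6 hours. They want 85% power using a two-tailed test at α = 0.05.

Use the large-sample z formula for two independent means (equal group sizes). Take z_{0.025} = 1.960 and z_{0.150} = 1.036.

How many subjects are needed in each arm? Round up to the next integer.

n = 521 per group

n = (z_{α/2} + z_β)² · (σ₁² + σ₂²) / δ²
  = (1.960 + 1.036)² · (2·14² = 392) / 2.6²
  = 8.9760 · 392 / 6.76
  = 520.50
Round up → n = 521 per group.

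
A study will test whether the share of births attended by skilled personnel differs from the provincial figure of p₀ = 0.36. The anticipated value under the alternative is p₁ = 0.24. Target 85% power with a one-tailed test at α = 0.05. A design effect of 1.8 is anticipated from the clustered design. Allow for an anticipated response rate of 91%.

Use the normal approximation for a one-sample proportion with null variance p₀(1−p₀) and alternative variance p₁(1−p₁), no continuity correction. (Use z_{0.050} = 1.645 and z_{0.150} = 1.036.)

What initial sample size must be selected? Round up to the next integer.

n = [z_α·√(p₀q₀) + z_β·√(p₁q₁)]² / (p₁ − p₀)²
  = [1.645·√(0.36·0.64) + 1.036·√(0.24·0.76)]² / (-0.12)²
  = [1.645·0.4800 + 1.036·0.4271]² / 0.0144
  = [1.2321]² / 0.0144
  = 105.41
Design effect: 1.8 × 105.41 = 189.75.
Adjust for 91% response: 189.75 / 0.91 = 208.51.
Round up → n = 209.

n = 209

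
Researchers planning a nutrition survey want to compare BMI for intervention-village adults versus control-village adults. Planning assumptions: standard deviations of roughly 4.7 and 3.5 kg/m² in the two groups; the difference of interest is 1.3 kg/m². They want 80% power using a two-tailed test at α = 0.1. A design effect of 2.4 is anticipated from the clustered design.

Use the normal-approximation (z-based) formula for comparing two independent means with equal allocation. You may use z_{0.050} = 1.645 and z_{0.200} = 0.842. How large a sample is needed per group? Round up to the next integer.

n = (z_{α/2} + z_β)² · (σ₁² + σ₂²) / δ²
  = (1.645 + 0.842)² · (4.7² + 3.5² = 34.34) / 1.3²
  = 6.1852 · 34.34 / 1.69
  = 125.68
Design effect: 2.4 × 125.68 = 301.63.
Round up → n = 302 per group.

n = 302 per group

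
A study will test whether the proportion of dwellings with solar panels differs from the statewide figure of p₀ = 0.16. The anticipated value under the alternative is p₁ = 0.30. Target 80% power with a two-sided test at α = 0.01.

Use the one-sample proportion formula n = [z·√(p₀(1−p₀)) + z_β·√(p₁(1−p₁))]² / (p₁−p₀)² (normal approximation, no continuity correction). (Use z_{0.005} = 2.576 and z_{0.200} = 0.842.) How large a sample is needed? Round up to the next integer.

n = [z_{α/2}·√(p₀q₀) + z_β·√(p₁q₁)]² / (p₁ − p₀)²
  = [2.576·√(0.16·0.84) + 0.842·√(0.30·0.70)]² / (0.14)²
  = [2.576·0.3666 + 0.842·0.4583]² / 0.0196
  = [1.3302]² / 0.0196
  = 90.28
Round up → n = 91.

n = 91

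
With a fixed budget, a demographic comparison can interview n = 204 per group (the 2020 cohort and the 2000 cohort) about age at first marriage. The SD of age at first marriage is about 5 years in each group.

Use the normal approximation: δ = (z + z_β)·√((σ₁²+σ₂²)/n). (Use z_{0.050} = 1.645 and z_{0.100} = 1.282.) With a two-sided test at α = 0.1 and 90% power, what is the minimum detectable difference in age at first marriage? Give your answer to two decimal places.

Minimum detectable difference ≈ 1.45 years

δ = (z_{α/2} + z_β) · √((σ₁²+σ₂²)/n)
  = (1.645 + 1.282) · √(50/204)
  = 2.927 · √0.2451
  = 2.927 · 0.4951
  = 1.4491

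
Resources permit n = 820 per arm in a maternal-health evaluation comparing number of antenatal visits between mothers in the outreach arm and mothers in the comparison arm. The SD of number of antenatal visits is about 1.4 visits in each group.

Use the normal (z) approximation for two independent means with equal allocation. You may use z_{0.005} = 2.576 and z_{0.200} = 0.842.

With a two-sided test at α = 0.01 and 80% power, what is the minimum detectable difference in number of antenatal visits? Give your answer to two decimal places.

δ = (z_{α/2} + z_β) · √((σ₁²+σ₂²)/n)
  = (2.576 + 0.842) · √(3.92/820)
  = 3.418 · √0.00478
  = 3.418 · 0.0691
  = 0.2363

Minimum detectable difference ≈ 0.24 visits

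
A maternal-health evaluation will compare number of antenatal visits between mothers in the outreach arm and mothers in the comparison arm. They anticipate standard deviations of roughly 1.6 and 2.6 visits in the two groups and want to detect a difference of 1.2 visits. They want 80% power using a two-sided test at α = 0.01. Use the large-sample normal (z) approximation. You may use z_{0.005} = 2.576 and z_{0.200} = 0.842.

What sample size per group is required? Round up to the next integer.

n = (z_{α/2} + z_β)² · (σ₁² + σ₂²) / δ²
  = (2.576 + 0.842)² · (1.6² + 2.6² = 9.32) / 1.2²
  = 11.6827 · 9.32 / 1.44
  = 75.61
Round up → n = 76 per group.

n = 76 per group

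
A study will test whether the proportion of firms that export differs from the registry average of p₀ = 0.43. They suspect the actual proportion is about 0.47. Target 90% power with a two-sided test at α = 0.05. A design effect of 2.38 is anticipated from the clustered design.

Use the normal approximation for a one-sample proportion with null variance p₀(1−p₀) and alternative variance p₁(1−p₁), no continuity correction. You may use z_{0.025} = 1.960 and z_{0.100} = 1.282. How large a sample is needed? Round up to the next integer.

n = 3857

n = [z_{α/2}·√(p₀q₀) + z_β·√(p₁q₁)]² / (p₁ − p₀)²
  = [1.960·√(0.43·0.57) + 1.282·√(0.47·0.53)]² / (0.04)²
  = [1.960·0.4951 + 1.282·0.4991]² / 0.0016
  = [1.6102]² / 0.0016
  = 1620.45
Design effect: 2.38 × 1620.45 = 3856.68.
Round up → n = 3857.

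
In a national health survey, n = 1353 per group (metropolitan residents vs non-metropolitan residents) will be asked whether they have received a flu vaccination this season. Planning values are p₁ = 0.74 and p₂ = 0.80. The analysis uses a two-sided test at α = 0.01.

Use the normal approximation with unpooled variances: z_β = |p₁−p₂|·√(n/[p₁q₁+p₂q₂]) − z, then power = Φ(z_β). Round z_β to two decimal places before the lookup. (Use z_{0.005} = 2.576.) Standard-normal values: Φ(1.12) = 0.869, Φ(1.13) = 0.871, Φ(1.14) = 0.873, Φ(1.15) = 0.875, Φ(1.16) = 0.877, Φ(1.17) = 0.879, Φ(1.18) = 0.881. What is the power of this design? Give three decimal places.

z_β = |p₁−p₂|·√(n/[p₁q₁+p₂q₂]) − z_{α/2}
    = 0.06 · √(1353/0.3524) − 2.576
    = 0.06 · 61.9628 − 2.576
    = 3.7178 − 2.576 = 1.1418 → 1.14
Power = Φ(1.14) = 0.873.

Power ≈ 0.873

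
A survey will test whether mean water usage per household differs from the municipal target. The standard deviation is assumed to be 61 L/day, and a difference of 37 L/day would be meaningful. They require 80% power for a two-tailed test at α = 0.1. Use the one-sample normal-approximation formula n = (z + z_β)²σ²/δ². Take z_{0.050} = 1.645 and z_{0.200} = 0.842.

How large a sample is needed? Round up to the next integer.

n = (z_{α/2} + z_β)² · σ² / δ²
  = (1.645 + 0.842)² · 61² / 37²
  = 6.1852 · 3721 / 1369
  = 16.81
Round up → n = 17.

n = 17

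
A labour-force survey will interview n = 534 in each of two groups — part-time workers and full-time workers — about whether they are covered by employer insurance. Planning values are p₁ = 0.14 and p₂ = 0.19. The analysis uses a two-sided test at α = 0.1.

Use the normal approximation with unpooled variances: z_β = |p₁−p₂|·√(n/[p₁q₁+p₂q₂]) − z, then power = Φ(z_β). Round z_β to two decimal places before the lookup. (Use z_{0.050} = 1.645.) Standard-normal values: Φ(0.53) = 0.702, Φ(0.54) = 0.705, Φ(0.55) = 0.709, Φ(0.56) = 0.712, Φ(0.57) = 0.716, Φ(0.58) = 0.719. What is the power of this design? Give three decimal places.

z_β = |p₁−p₂|·√(n/[p₁q₁+p₂q₂]) − z_{α/2}
    = 0.05 · √(534/0.2743) − 1.645
    = 0.05 · 44.1223 − 1.645
    = 2.2061 − 1.645 = 0.5611 → 0.56
Power = Φ(0.56) = 0.712.

Power ≈ 0.712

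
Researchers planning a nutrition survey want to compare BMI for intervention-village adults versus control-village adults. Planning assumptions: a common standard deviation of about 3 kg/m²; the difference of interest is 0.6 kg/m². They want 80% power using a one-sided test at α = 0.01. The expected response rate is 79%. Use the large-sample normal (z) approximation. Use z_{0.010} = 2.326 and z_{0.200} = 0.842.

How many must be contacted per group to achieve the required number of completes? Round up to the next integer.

n = (z_α + z_β)² · (σ₁² + σ₂²) / δ²
  = (2.326 + 0.842)² · (2·3² = 18) / 0.6²
  = 10.0362 · 18 / 0.36
  = 501.81
Adjust for 79% response: 501.81 / 0.79 = 635.20.
Round up → n = 636 per group.

n = 636 per group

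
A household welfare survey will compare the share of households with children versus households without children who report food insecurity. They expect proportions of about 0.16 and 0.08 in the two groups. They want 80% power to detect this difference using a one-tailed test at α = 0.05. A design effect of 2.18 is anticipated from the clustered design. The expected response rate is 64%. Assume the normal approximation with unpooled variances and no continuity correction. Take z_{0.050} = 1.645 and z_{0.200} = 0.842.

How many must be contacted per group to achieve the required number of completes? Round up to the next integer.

n = (z_α + z_β)² · [p₁(1−p₁) + p₂(1−p₂)] / (p₁ − p₂)²
  = (1.645 + 0.842)² · (0.16·0.84 + 0.08·0.92) / (0.08)²
  = (2.487)² · (0.1344 + 0.0736) / 0.0064
  = 6.1852 · 0.2080 / 0.0064
  = 201.02
Design effect: 2.18 × 201.02 = 438.22.
Adjust for 64% response: 438.22 / 0.64 = 684.72.
Round up → n = 685 per group.

n = 685 per group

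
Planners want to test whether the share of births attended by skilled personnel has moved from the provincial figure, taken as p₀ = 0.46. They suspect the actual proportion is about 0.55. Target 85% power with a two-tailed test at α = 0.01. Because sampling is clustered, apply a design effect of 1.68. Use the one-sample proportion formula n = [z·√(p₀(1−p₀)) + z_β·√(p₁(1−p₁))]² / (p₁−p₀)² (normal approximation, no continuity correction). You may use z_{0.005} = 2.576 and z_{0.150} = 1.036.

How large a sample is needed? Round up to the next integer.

n = 672

n = [z_{α/2}·√(p₀q₀) + z_β·√(p₁q₁)]² / (p₁ − p₀)²
  = [2.576·√(0.46·0.54) + 1.036·√(0.55·0.45)]² / (0.09)²
  = [2.576·0.4984 + 1.036·0.4975]² / 0.0081
  = [1.7993]² / 0.0081
  = 399.68
Design effect: 1.68 × 399.68 = 671.46.
Round up → n = 672.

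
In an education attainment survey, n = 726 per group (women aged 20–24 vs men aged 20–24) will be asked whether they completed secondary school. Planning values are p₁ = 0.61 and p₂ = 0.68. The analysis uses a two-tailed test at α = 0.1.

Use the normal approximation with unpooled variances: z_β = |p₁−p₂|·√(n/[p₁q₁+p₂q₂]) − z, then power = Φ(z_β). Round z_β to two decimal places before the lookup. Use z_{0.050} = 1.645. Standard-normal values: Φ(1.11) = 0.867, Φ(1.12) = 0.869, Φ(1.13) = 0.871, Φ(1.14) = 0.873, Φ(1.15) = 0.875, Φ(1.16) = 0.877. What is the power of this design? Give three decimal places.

Power ≈ 0.875

z_β = |p₁−p₂|·√(n/[p₁q₁+p₂q₂]) − z_{α/2}
    = 0.07 · √(726/0.4555) − 1.645
    = 0.07 · 39.9231 − 1.645
    = 2.7946 − 1.645 = 1.1496 → 1.15
Power = Φ(1.15) = 0.875.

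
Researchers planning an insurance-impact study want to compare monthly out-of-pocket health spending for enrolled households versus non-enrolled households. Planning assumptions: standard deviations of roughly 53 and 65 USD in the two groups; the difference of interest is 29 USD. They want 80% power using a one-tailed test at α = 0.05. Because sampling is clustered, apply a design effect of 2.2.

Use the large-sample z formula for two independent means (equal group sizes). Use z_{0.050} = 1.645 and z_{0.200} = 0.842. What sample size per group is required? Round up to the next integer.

n = 114 per group

n = (z_α + z_β)² · (σ₁² + σ₂²) / δ²
  = (1.645 + 0.842)² · (53² + 65² = 7034) / 29²
  = 6.1852 · 7034 / 841
  = 51.73
Design effect: 2.2 × 51.73 = 113.81.
Round up → n = 114 per group.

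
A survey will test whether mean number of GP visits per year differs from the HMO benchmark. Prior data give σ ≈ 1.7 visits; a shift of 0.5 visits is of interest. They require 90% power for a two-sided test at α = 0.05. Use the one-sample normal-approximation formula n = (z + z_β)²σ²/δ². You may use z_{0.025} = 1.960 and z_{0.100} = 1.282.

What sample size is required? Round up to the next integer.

n = 122

n = (z_{α/2} + z_β)² · σ² / δ²
  = (1.960 + 1.282)² · 1.7² / 0.5²
  = 10.5106 · 2.89 / 0.25
  = 121.50
Round up → n = 122.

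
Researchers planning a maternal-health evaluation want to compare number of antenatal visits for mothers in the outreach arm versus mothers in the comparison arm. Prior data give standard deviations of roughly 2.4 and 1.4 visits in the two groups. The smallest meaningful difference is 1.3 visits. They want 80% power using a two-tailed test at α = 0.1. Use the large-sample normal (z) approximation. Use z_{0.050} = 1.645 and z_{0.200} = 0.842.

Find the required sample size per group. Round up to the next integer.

n = (z_{α/2} + z_β)² · (σ₁² + σ₂²) / δ²
  = (1.645 + 0.842)² · (2.4² + 1.4² = 7.72) / 1.3²
  = 6.1852 · 7.72 / 1.69
  = 28.25
Round up → n = 29 per group.

n = 29 per group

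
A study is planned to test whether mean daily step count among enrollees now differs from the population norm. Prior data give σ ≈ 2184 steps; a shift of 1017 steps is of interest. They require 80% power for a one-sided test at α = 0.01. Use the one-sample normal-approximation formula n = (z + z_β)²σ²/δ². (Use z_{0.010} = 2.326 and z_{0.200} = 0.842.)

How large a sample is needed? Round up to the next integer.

n = 47

n = (z_α + z_β)² · σ² / δ²
  = (2.326 + 0.842)² · 2184² / 1017²
  = 10.0362 · 4769856 / 1034289
  = 46.28
Round up → n = 47.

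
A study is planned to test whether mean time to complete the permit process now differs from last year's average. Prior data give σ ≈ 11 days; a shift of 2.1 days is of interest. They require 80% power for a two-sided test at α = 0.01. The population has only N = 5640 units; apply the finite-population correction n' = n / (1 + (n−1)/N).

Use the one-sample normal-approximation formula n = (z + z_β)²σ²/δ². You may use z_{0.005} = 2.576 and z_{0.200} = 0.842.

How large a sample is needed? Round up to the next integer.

n = (z_{α/2} + z_β)² · σ² / δ²
  = (2.576 + 0.842)² · 11² / 2.1²
  = 11.6827 · 121 / 4.41
  = 320.55
Finite-population correction (N = 5640): 320.55 / (1 + (320.55 − 1)/5640) = 303.36.
Round up → n = 304.

n = 304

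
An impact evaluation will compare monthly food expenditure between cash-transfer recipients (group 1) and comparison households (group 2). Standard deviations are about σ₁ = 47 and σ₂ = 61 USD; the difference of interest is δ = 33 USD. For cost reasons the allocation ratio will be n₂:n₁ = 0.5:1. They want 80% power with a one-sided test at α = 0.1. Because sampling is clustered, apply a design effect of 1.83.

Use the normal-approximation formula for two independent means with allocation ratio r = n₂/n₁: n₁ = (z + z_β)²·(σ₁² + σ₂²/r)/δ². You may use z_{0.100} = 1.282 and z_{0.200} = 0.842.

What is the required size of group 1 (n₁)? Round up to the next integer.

n₁ = (z_α + z_β)² · (σ₁² + σ₂²/r) / δ²
   = (1.282 + 0.842)² · (47² + 61²/0.5) / 33²
   = 4.5114 · (2209 + 7442) / 1089
   = 4.5114 · 9651 / 1089
   = 39.98
Design effect: 1.83 × 39.98 = 73.17.
Round up → n₁ = 74; n₂ = r·n₁ = 0.5 × 74 = 37.

n₁ = 74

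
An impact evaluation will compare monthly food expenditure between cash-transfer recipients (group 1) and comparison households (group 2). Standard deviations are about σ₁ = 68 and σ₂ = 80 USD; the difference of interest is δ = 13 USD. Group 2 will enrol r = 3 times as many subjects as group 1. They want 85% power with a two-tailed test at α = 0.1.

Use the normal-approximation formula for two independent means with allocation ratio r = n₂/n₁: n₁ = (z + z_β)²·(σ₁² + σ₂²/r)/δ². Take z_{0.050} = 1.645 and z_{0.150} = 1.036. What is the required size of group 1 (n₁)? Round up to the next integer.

n₁ = (z_{α/2} + z_β)² · (σ₁² + σ₂²/r) / δ²
   = (1.645 + 1.036)² · (68² + 80²/3) / 13²
   = 7.1878 · (4624 + 2133.3) / 169
   = 7.1878 · 6757.3 / 169
   = 287.40
Round up → n₁ = 288; n₂ = r·n₁ = 3 × 288 = 864.

n₁ = 288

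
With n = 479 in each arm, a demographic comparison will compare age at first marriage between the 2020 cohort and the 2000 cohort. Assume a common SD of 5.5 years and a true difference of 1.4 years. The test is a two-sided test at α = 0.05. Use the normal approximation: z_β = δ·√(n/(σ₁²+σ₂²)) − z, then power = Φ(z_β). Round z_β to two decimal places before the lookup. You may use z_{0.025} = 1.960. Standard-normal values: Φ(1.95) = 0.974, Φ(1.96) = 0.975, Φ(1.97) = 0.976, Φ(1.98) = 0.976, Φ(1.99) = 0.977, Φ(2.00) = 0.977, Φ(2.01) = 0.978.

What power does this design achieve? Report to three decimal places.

z_β = δ·√(n/(σ₁²+σ₂²)) − z_{α/2}
    = 1.4 · √(479/60.5) − 1.960
    = 1.4 · 2.81378 − 1.960
    = 3.9393 − 1.960 = 1.9793 → 1.98
Power = Φ(1.98) = 0.976.

Power ≈ 0.976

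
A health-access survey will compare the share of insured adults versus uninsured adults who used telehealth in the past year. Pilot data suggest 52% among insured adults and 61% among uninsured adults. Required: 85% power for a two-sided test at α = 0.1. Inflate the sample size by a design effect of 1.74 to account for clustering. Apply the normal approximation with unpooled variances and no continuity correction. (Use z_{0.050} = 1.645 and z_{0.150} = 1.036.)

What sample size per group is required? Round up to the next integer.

n = 753 per group

n = (z_{α/2} + z_β)² · [p₁(1−p₁) + p₂(1−p₂)] / (p₁ − p₂)²
  = (1.645 + 1.036)² · (0.52·0.48 + 0.61·0.39) / (-0.09)²
  = (2.681)² · (0.2496 + 0.2379) / 0.0081
  = 7.1878 · 0.4875 / 0.0081
  = 432.60
Design effect: 1.74 × 432.60 = 752.72.
Round up → n = 753 per group.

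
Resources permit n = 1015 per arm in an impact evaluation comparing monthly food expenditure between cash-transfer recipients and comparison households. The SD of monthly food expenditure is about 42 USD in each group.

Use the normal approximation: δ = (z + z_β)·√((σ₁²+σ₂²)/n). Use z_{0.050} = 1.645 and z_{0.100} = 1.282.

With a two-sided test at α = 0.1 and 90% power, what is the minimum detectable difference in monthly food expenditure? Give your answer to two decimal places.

Minimum detectable difference ≈ 5.46 USD

δ = (z_{α/2} + z_β) · √((σ₁²+σ₂²)/n)
  = (1.645 + 1.282) · √(3528/1015)
  = 2.927 · √3.4759
  = 2.927 · 1.8644
  = 5.4570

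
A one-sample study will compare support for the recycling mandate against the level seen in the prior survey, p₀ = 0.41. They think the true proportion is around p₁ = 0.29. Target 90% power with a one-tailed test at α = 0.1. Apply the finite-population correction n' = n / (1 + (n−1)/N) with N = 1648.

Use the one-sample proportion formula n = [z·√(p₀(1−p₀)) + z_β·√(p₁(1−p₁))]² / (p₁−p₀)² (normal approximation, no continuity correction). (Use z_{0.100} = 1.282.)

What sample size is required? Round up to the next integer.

n = [z_α·√(p₀q₀) + z_β·√(p₁q₁)]² / (p₁ − p₀)²
  = [1.282·√(0.41·0.59) + 1.282·√(0.29·0.71)]² / (-0.12)²
  = [1.282·0.4918 + 1.282·0.4538]² / 0.0144
  = [1.2123]² / 0.0144
  = 102.05
Finite-population correction (N = 1648): 102.05 / (1 + (102.05 − 1)/1648) = 96.16.
Round up → n = 97.

n = 97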